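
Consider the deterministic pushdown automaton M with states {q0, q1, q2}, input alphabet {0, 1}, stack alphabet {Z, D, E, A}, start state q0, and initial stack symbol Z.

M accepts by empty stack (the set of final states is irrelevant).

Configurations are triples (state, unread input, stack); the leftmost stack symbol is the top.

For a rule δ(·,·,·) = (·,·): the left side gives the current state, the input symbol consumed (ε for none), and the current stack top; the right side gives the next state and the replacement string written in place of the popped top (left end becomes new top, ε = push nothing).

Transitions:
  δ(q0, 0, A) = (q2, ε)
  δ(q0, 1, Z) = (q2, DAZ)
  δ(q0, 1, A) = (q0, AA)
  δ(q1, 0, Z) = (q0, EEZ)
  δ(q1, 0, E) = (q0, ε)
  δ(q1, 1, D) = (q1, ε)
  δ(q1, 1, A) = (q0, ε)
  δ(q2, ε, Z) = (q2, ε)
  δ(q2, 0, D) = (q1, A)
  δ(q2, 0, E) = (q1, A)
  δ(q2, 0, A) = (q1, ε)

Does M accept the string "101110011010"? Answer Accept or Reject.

Accept

(q0, 101110011010, Z) ⊢ (q2, 01110011010, DAZ) ⊢ (q1, 1110011010, AAZ) ⊢ (q0, 110011010, AZ) ⊢ (q0, 10011010, AAZ) ⊢ (q0, 0011010, AAAZ) ⊢ (q2, 011010, AAZ) ⊢ (q1, 11010, AZ) ⊢ (q0, 1010, Z) ⊢ (q2, 010, DAZ) ⊢ (q1, 10, AAZ) ⊢ (q0, 0, AZ) ⊢ (q2, ε, Z) ⊢ (q2, ε, ε)
All input consumed and the stack is empty.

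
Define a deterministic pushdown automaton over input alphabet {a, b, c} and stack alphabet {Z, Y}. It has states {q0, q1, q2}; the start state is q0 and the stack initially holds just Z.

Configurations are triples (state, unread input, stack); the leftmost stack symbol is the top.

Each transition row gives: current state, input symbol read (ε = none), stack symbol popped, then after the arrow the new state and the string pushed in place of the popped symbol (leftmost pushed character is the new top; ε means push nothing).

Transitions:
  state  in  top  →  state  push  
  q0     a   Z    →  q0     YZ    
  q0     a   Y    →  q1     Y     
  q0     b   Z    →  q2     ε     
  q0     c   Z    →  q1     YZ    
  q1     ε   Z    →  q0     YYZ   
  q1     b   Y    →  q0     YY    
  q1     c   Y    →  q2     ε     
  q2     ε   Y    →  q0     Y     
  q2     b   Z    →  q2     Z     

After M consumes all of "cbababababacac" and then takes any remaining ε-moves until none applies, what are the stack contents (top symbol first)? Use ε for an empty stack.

YYYYZ

(q0, cbababababacac, Z)
  read c, top Z: go to q1, push YZ → (q1, bababababacac, YZ)
  read b, top Y: go to q0, push YY → (q0, ababababacac, YYZ)
  read a, top Y: go to q1, push Y → (q1, babababacac, YYZ)
  read b, top Y: go to q0, push YY → (q0, abababacac, YYYZ)
  read a, top Y: go to q1, push Y → (q1, bababacac, YYYZ)
  read b, top Y: go to q0, push YY → (q0, ababacac, YYYYZ)
  read a, top Y: go to q1, push Y → (q1, babacac, YYYYZ)
  read b, top Y: go to q0, push YY → (q0, abacac, YYYYYZ)
  read a, top Y: go to q1, push Y → (q1, bacac, YYYYYZ)
  read b, top Y: go to q0, push YY → (q0, acac, YYYYYYZ)
  read a, top Y: go to q1, push Y → (q1, cac, YYYYYYZ)
  read c, top Y: go to q2, push ε → (q2, ac, YYYYYZ)
  ε-move, top Y: go to q0, push Y → (q0, ac, YYYYYZ)
  read a, top Y: go to q1, push Y → (q1, c, YYYYYZ)
  read c, top Y: go to q2, push ε → (q2, ε, YYYYZ)
  ε-move, top Y: go to q0, push Y → (q0, ε, YYYYZ)
All input consumed in state q0 with stack YYYYZ.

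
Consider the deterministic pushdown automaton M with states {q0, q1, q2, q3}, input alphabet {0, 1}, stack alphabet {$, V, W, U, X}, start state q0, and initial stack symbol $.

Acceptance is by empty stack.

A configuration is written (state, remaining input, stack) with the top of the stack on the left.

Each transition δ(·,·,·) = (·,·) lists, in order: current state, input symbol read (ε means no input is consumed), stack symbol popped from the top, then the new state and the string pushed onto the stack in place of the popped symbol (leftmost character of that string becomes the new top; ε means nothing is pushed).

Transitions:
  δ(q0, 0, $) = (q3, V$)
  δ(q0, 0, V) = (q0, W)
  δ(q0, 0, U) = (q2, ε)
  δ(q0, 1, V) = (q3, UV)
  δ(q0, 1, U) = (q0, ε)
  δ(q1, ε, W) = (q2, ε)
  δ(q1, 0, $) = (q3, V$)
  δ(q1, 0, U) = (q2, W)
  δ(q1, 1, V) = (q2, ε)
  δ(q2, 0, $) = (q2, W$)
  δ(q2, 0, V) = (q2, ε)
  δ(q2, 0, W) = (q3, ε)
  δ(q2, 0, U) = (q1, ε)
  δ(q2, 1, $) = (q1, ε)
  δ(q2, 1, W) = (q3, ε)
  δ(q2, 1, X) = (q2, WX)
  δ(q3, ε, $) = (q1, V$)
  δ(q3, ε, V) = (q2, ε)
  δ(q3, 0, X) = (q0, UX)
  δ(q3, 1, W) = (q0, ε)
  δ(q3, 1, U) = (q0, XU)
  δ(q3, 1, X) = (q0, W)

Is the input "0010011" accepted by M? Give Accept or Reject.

(q0, 0010011, $)
  read 0, top $: go to q3, push V$ → (q3, 010011, V$)
  ε-move, top V: go to q2, push ε → (q2, 010011, $)
  read 0, top $: go to q2, push W$ → (q2, 10011, W$)
  read 1, top W: go to q3, push ε → (q3, 0011, $)
  ε-move, top $: go to q1, push V$ → (q1, 0011, V$)
No transition applies at (q1, 0011, V$); input not fully consumed.

Reject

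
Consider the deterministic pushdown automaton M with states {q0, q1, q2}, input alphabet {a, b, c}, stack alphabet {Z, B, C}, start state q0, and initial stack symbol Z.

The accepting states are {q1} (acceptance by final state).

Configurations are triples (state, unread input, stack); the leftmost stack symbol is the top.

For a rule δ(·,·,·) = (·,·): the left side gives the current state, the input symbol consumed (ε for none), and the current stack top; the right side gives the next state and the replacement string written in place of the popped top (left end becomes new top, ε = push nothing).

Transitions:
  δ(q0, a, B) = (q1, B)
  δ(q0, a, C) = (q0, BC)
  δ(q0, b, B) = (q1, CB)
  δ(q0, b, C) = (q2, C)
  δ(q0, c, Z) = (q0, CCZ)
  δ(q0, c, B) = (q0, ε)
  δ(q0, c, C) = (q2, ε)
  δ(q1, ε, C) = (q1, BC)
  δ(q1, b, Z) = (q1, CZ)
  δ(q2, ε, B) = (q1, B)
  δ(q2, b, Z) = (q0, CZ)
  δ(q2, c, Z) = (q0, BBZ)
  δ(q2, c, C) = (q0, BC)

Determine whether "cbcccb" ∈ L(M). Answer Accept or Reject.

(q0, cbcccb, Z) ⊢ (q0, bcccb, CCZ) ⊢ (q2, cccb, CCZ) ⊢ (q0, ccb, BCCZ) ⊢ (q0, cb, CCZ) ⊢ (q2, b, CZ)
No transition applies at (q2, b, CZ); input not fully consumed.

Reject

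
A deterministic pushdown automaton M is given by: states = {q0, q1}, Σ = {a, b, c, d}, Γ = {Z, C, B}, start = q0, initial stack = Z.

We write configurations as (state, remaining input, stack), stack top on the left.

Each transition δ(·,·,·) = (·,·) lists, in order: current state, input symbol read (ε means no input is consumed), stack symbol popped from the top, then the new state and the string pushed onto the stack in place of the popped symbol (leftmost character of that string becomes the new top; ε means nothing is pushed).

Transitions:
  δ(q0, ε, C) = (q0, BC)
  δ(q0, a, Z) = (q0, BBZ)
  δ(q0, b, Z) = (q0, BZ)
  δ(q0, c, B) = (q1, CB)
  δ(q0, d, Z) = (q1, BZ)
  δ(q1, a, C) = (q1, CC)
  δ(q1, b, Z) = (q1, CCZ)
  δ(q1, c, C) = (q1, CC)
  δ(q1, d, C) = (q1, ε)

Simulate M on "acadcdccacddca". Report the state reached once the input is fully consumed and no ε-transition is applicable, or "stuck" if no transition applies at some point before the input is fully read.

q1

(q0, acadcdccacddca, Z)
  read a, top Z: go to q0, push BBZ → (q0, cadcdccacddca, BBZ)
  read c, top B: go to q1, push CB → (q1, adcdccacddca, CBBZ)
  read a, top C: go to q1, push CC → (q1, dcdccacddca, CCBBZ)
  read d, top C: go to q1, push ε → (q1, cdccacddca, CBBZ)
  read c, top C: go to q1, push CC → (q1, dccacddca, CCBBZ)
  read d, top C: go to q1, push ε → (q1, ccacddca, CBBZ)
  read c, top C: go to q1, push CC → (q1, cacddca, CCBBZ)
  read c, top C: go to q1, push CC → (q1, acddca, CCCBBZ)
  read a, top C: go to q1, push CC → (q1, cddca, CCCCBBZ)
  read c, top C: go to q1, push CC → (q1, ddca, CCCCCBBZ)
  read d, top C: go to q1, push ε → (q1, dca, CCCCBBZ)
  read d, top C: go to q1, push ε → (q1, ca, CCCBBZ)
  read c, top C: go to q1, push CC → (q1, a, CCCCBBZ)
  read a, top C: go to q1, push CC → (q1, ε, CCCCCBBZ)
All input consumed; M is in state q1.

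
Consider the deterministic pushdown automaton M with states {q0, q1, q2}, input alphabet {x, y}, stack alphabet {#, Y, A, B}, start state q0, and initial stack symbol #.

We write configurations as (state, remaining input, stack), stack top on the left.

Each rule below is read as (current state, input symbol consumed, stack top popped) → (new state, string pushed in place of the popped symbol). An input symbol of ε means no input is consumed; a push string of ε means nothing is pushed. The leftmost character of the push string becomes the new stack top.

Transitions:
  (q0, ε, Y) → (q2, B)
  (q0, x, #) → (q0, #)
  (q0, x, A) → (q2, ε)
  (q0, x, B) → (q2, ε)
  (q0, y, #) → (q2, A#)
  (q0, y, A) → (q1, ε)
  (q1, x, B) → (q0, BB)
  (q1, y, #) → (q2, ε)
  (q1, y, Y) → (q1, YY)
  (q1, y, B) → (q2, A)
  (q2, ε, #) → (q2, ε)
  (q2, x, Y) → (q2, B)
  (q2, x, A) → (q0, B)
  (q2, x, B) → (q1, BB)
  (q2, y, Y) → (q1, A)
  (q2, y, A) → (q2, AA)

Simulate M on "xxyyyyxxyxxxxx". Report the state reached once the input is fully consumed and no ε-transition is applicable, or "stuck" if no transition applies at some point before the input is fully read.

(q0, xxyyyyxxyxxxxx, #) ⊢ (q0, xyyyyxxyxxxxx, #) ⊢ (q0, yyyyxxyxxxxx, #) ⊢ (q2, yyyxxyxxxxx, A#) ⊢ (q2, yyxxyxxxxx, AA#) ⊢ (q2, yxxyxxxxx, AAA#) ⊢ (q2, xxyxxxxx, AAAA#) ⊢ (q0, xyxxxxx, BAAA#) ⊢ (q2, yxxxxx, AAA#) ⊢ (q2, xxxxx, AAAA#) ⊢ (q0, xxxx, BAAA#) ⊢ (q2, xxx, AAA#) ⊢ (q0, xx, BAA#) ⊢ (q2, x, AA#) ⊢ (q0, ε, BA#)
All input consumed; M is in state q0.

q0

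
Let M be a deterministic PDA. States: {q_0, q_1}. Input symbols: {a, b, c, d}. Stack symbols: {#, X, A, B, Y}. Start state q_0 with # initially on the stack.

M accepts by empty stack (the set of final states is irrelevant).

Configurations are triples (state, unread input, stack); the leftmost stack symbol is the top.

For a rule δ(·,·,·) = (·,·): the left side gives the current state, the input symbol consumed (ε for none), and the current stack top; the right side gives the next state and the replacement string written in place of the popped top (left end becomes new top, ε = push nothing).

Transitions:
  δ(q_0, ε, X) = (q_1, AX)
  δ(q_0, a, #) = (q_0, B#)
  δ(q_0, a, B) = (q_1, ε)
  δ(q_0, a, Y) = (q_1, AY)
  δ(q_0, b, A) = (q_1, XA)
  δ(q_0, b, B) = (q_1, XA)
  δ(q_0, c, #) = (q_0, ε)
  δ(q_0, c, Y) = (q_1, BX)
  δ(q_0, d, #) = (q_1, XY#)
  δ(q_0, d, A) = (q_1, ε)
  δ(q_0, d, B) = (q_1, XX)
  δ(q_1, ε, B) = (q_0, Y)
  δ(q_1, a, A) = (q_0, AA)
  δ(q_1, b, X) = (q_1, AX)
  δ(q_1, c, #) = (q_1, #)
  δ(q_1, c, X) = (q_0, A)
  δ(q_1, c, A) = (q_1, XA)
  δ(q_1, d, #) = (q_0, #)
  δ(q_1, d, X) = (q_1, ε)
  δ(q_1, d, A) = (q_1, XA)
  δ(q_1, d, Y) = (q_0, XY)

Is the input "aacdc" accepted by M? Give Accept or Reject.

(q_0, aacdc, #)
  read a, top #: go to q_0, push B# → (q_0, acdc, B#)
  read a, top B: go to q_1, push ε → (q_1, cdc, #)
  read c, top #: go to q_1, push # → (q_1, dc, #)
  read d, top #: go to q_0, push # → (q_0, c, #)
  read c, top #: go to q_0, push ε → (q_0, ε, ε)
All input consumed and the stack is empty.

Accept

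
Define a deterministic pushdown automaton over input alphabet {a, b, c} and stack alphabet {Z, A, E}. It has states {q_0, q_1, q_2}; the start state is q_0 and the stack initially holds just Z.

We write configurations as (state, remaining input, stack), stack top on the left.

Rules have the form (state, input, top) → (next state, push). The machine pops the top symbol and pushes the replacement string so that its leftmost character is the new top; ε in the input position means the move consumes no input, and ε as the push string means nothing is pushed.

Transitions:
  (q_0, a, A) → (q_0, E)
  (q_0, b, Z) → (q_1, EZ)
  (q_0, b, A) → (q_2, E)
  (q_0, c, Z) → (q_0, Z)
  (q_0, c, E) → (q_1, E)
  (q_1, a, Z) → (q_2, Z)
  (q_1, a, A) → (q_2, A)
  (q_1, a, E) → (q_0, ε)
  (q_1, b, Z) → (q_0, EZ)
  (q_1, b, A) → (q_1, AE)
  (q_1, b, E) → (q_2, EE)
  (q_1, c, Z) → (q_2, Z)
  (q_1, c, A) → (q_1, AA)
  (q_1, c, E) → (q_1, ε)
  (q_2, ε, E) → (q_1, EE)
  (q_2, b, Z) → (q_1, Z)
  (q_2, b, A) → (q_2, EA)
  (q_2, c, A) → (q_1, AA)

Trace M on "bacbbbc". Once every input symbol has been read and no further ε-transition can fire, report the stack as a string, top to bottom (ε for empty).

EEEEZ

(q_0, bacbbbc, Z)
  read b, top Z: go to q_1, push EZ → (q_1, acbbbc, EZ)
  read a, top E: go to q_0, push ε → (q_0, cbbbc, Z)
  read c, top Z: go to q_0, push Z → (q_0, bbbc, Z)
  read b, top Z: go to q_1, push EZ → (q_1, bbc, EZ)
  read b, top E: go to q_2, push EE → (q_2, bc, EEZ)
  ε-move, top E: go to q_1, push EE → (q_1, bc, EEEZ)
  read b, top E: go to q_2, push EE → (q_2, c, EEEEZ)
  ε-move, top E: go to q_1, push EE → (q_1, c, EEEEEZ)
  read c, top E: go to q_1, push ε → (q_1, ε, EEEEZ)
All input consumed in state q_1 with stack EEEEZ.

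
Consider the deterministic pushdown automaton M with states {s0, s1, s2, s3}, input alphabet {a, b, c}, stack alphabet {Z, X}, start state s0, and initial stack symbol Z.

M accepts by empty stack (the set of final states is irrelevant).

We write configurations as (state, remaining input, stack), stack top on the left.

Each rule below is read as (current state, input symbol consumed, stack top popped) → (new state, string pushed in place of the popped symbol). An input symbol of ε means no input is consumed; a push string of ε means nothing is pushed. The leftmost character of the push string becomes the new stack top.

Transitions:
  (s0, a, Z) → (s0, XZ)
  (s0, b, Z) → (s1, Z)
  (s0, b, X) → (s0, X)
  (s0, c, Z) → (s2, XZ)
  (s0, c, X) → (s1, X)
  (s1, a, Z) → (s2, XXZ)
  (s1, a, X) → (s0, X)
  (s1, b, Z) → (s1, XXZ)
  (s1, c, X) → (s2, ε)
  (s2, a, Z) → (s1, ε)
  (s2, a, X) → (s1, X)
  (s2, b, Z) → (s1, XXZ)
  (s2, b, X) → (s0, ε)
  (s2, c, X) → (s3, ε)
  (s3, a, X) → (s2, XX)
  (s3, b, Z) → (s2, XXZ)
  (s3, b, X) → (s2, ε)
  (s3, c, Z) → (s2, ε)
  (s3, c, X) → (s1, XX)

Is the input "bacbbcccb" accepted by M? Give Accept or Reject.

Reject

(s0, bacbbcccb, Z) ⊢ (s1, acbbcccb, Z) ⊢ (s2, cbbcccb, XXZ) ⊢ (s3, bbcccb, XZ) ⊢ (s2, bcccb, Z) ⊢ (s1, cccb, XXZ) ⊢ (s2, ccb, XZ) ⊢ (s3, cb, Z) ⊢ (s2, b, ε)
No transition applies at (s2, b, ε); input not fully consumed.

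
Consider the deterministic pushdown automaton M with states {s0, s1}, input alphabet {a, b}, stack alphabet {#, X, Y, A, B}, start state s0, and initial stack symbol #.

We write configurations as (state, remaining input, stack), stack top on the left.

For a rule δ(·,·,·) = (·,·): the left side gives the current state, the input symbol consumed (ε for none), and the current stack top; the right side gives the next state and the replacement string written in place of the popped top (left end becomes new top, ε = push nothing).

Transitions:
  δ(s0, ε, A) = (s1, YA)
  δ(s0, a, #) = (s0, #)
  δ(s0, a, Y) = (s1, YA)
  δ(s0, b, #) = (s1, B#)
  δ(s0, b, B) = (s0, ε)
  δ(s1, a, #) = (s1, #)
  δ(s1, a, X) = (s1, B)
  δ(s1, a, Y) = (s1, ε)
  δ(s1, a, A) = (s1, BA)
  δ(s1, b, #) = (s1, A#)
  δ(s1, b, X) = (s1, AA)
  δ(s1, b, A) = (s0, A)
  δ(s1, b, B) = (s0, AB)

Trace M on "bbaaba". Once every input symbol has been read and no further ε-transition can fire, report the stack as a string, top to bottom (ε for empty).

(s0, bbaaba, #)
  read b, top #: go to s1, push B# → (s1, baaba, B#)
  read b, top B: go to s0, push AB → (s0, aaba, AB#)
  ε-move, top A: go to s1, push YA → (s1, aaba, YAB#)
  read a, top Y: go to s1, push ε → (s1, aba, AB#)
  read a, top A: go to s1, push BA → (s1, ba, BAB#)
  read b, top B: go to s0, push AB → (s0, a, ABAB#)
  ε-move, top A: go to s1, push YA → (s1, a, YABAB#)
  read a, top Y: go to s1, push ε → (s1, ε, ABAB#)
All input consumed in state s1 with stack ABAB#.

ABAB#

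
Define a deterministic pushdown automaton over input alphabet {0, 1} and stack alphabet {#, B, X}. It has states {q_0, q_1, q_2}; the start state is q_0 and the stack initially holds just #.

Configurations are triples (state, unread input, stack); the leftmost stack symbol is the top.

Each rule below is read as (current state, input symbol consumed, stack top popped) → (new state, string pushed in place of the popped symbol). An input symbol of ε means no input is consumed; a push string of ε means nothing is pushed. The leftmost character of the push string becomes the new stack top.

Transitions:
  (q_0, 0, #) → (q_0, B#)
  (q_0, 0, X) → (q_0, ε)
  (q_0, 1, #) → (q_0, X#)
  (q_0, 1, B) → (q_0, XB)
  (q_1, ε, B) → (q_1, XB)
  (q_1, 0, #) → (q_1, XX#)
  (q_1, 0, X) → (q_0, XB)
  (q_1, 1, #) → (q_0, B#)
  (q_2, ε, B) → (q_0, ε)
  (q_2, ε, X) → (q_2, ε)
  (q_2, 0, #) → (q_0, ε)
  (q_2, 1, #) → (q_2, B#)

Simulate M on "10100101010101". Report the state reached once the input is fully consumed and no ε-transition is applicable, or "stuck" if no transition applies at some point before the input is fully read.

q_0

(q_0, 10100101010101, #) ⊢ (q_0, 0100101010101, X#) ⊢ (q_0, 100101010101, #) ⊢ (q_0, 00101010101, X#) ⊢ (q_0, 0101010101, #) ⊢ (q_0, 101010101, B#) ⊢ (q_0, 01010101, XB#) ⊢ (q_0, 1010101, B#) ⊢ (q_0, 010101, XB#) ⊢ (q_0, 10101, B#) ⊢ (q_0, 0101, XB#) ⊢ (q_0, 101, B#) ⊢ (q_0, 01, XB#) ⊢ (q_0, 1, B#) ⊢ (q_0, ε, XB#)
All input consumed; M is in state q_0.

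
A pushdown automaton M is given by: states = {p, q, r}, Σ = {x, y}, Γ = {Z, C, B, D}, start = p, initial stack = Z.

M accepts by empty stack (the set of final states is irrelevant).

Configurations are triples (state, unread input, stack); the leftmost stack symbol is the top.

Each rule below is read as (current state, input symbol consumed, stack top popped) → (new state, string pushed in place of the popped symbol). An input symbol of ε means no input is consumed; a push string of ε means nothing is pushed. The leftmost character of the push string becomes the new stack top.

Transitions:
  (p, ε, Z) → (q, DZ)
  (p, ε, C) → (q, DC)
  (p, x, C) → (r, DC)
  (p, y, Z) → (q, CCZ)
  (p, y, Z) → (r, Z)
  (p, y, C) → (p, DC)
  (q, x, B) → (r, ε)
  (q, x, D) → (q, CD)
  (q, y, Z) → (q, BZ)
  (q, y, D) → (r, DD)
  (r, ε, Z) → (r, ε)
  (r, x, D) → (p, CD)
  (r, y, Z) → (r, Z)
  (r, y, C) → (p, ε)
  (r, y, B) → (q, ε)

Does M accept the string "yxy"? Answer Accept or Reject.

No computation consumes all input and empties the stack.

Reject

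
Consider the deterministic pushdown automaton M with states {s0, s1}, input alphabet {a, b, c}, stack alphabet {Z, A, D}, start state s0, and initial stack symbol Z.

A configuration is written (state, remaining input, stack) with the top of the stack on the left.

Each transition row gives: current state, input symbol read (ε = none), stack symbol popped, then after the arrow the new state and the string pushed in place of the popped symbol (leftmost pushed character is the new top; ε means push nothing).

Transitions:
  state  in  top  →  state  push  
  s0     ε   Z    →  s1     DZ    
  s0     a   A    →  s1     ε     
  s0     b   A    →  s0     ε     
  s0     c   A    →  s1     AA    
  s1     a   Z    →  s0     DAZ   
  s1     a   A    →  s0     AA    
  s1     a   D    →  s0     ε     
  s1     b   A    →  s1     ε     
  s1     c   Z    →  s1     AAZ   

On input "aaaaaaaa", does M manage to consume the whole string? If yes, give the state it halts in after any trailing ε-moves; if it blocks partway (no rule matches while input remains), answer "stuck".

(s0, aaaaaaaa, Z) ⊢ (s1, aaaaaaaa, DZ) ⊢ (s0, aaaaaaa, Z) ⊢ (s1, aaaaaaa, DZ) ⊢ (s0, aaaaaa, Z) ⊢ (s1, aaaaaa, DZ) ⊢ (s0, aaaaa, Z) ⊢ (s1, aaaaa, DZ) ⊢ (s0, aaaa, Z) ⊢ (s1, aaaa, DZ) ⊢ (s0, aaa, Z) ⊢ (s1, aaa, DZ) ⊢ (s0, aa, Z) ⊢ (s1, aa, DZ) ⊢ (s0, a, Z) ⊢ (s1, a, DZ) ⊢ (s0, ε, Z) ⊢ (s1, ε, DZ)
All input consumed; M is in state s1.

s1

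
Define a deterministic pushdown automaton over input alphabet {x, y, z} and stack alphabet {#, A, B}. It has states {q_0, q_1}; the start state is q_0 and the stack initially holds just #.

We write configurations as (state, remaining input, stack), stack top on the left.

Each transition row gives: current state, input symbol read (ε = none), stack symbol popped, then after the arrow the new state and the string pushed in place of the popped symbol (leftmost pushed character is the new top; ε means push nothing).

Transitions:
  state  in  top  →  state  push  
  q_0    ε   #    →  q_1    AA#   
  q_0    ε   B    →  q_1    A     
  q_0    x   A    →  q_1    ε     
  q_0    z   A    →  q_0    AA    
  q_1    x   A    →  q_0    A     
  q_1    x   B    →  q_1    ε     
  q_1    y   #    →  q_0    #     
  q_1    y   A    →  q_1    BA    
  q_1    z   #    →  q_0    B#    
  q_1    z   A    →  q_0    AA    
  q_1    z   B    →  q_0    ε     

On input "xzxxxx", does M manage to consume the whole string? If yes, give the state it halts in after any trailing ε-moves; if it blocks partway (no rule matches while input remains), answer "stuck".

q_0

(q_0, xzxxxx, #)
  ε-move, top #: go to q_1, push AA# → (q_1, xzxxxx, AA#)
  read x, top A: go to q_0, push A → (q_0, zxxxx, AA#)
  read z, top A: go to q_0, push AA → (q_0, xxxx, AAA#)
  read x, top A: go to q_1, push ε → (q_1, xxx, AA#)
  read x, top A: go to q_0, push A → (q_0, xx, AA#)
  read x, top A: go to q_1, push ε → (q_1, x, A#)
  read x, top A: go to q_0, push A → (q_0, ε, A#)
All input consumed; M is in state q_0.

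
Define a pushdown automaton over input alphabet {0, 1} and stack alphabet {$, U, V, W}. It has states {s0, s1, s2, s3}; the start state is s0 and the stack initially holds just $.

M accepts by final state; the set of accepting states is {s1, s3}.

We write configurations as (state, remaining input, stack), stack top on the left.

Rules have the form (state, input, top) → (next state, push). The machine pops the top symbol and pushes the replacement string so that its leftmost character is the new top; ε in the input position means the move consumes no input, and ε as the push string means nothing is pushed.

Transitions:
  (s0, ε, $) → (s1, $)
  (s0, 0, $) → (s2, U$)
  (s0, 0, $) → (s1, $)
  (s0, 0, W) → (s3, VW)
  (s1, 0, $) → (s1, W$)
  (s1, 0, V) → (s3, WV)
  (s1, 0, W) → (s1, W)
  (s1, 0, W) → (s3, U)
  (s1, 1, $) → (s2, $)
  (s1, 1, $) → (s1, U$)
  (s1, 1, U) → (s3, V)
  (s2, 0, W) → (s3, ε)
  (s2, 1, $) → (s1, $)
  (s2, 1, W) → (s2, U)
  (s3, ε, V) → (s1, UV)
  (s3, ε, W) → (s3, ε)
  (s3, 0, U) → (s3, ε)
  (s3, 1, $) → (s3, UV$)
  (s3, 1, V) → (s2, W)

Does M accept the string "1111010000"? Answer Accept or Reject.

Reject

No computation consumes all input and reaches a final state.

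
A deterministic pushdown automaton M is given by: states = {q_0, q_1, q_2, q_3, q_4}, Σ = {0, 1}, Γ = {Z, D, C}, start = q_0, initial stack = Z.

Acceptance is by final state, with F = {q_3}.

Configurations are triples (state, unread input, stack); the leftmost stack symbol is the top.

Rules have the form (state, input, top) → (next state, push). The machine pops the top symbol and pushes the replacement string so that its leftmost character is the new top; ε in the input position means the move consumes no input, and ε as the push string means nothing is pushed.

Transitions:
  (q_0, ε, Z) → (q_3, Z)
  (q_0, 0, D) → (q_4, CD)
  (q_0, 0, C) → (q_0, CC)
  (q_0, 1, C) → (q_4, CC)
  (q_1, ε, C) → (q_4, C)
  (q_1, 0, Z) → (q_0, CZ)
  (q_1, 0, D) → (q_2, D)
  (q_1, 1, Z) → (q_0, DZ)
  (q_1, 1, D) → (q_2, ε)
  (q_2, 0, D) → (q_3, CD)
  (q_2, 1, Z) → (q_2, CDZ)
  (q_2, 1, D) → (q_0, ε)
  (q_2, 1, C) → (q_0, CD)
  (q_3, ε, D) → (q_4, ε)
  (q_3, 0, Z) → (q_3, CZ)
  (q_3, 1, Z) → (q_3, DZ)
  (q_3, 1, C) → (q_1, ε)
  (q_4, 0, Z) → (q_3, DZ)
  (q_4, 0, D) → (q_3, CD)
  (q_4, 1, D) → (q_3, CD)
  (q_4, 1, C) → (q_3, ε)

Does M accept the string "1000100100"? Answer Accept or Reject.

Reject

(q_0, 1000100100, Z) ⊢ (q_3, 1000100100, Z) ⊢ (q_3, 000100100, DZ) ⊢ (q_4, 000100100, Z) ⊢ (q_3, 00100100, DZ) ⊢ (q_4, 00100100, Z) ⊢ (q_3, 0100100, DZ) ⊢ (q_4, 0100100, Z) ⊢ (q_3, 100100, DZ) ⊢ (q_4, 100100, Z)
No transition applies at (q_4, 100100, Z); input not fully consumed.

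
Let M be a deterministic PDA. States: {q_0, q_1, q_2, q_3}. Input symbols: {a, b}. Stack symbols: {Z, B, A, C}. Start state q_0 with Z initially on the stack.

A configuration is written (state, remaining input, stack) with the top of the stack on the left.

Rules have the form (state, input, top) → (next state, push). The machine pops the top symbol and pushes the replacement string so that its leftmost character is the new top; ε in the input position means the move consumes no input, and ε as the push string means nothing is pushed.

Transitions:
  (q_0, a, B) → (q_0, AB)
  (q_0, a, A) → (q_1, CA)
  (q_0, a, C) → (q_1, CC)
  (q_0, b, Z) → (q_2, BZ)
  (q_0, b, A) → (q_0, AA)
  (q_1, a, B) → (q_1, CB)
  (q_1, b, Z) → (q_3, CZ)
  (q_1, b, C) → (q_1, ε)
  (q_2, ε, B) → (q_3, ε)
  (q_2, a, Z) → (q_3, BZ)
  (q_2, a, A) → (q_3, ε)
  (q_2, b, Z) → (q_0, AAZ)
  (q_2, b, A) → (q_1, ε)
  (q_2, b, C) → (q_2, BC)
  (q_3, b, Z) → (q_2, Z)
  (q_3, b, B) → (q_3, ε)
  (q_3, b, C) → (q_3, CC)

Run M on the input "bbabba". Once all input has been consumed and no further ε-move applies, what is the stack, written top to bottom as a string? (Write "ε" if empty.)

BZ

(q_0, bbabba, Z)
  read b, top Z: go to q_2, push BZ → (q_2, babba, BZ)
  ε-move, top B: go to q_3, push ε → (q_3, babba, Z)
  read b, top Z: go to q_2, push Z → (q_2, abba, Z)
  read a, top Z: go to q_3, push BZ → (q_3, bba, BZ)
  read b, top B: go to q_3, push ε → (q_3, ba, Z)
  read b, top Z: go to q_2, push Z → (q_2, a, Z)
  read a, top Z: go to q_3, push BZ → (q_3, ε, BZ)
All input consumed in state q_3 with stack BZ.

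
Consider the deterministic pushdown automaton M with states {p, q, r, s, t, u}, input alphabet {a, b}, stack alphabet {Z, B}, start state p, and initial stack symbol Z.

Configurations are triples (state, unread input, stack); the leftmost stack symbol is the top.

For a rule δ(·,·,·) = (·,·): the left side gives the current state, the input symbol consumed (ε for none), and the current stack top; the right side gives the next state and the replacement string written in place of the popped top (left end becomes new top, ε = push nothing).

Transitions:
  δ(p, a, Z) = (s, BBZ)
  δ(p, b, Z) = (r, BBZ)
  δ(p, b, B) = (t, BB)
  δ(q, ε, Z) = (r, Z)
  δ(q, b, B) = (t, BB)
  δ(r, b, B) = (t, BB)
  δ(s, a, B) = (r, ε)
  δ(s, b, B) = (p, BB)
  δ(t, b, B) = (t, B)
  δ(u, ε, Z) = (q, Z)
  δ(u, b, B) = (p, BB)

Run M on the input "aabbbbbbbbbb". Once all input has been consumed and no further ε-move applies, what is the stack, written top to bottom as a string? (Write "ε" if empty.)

BBZ

(p, aabbbbbbbbbb, Z)
  read a, top Z: go to s, push BBZ → (s, abbbbbbbbbb, BBZ)
  read a, top B: go to r, push ε → (r, bbbbbbbbbb, BZ)
  read b, top B: go to t, push BB → (t, bbbbbbbbb, BBZ)
  read b, top B: go to t, push B → (t, bbbbbbbb, BBZ)
  read b, top B: go to t, push B → (t, bbbbbbb, BBZ)
  read b, top B: go to t, push B → (t, bbbbbb, BBZ)
  read b, top B: go to t, push B → (t, bbbbb, BBZ)
  read b, top B: go to t, push B → (t, bbbb, BBZ)
  read b, top B: go to t, push B → (t, bbb, BBZ)
  read b, top B: go to t, push B → (t, bb, BBZ)
  read b, top B: go to t, push B → (t, b, BBZ)
  read b, top B: go to t, push B → (t, ε, BBZ)
All input consumed in state t with stack BBZ.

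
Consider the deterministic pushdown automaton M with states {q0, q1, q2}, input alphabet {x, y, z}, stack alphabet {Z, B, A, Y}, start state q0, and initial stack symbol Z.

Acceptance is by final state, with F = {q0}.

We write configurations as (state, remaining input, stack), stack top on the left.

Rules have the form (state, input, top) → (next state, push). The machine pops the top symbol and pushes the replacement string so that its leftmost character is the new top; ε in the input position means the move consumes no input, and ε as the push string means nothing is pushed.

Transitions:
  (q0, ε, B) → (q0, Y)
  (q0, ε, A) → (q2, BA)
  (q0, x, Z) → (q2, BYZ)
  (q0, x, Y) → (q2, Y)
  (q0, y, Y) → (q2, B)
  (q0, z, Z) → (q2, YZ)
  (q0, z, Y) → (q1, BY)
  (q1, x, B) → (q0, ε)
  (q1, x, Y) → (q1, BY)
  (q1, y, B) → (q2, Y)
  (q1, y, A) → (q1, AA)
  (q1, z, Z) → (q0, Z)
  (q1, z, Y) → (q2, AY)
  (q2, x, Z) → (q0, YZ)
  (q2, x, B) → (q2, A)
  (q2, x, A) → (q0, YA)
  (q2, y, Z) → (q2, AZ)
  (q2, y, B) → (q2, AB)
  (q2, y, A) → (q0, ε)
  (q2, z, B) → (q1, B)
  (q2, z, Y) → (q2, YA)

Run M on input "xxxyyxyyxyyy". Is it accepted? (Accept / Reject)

(q0, xxxyyxyyxyyy, Z) ⊢ (q2, xxyyxyyxyyy, BYZ) ⊢ (q2, xyyxyyxyyy, AYZ) ⊢ (q0, yyxyyxyyy, YAYZ) ⊢ (q2, yxyyxyyy, BAYZ) ⊢ (q2, xyyxyyy, ABAYZ) ⊢ (q0, yyxyyy, YABAYZ) ⊢ (q2, yxyyy, BABAYZ) ⊢ (q2, xyyy, ABABAYZ) ⊢ (q0, yyy, YABABAYZ) ⊢ (q2, yy, BABABAYZ) ⊢ (q2, y, ABABABAYZ) ⊢ (q0, ε, BABABAYZ)
All input consumed; state q0 ∈ F.

Accept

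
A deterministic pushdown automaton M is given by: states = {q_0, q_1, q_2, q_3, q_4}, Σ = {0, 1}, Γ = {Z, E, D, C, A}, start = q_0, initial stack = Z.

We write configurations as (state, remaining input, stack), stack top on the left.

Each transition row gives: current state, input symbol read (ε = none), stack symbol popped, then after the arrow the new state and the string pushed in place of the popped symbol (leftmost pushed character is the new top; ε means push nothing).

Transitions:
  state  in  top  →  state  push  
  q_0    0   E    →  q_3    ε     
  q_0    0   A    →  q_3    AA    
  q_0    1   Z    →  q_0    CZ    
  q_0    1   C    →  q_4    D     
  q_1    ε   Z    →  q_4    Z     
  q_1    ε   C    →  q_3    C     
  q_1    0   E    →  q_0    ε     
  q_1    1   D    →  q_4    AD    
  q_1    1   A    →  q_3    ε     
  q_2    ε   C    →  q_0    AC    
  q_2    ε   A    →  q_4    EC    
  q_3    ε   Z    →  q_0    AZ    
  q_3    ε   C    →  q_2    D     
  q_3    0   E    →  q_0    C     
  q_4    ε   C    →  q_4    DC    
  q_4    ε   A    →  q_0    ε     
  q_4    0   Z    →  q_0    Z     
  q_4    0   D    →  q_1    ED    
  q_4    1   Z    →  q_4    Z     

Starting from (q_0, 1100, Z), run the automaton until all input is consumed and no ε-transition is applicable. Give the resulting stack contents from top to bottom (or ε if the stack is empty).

(q_0, 1100, Z)
  read 1, top Z: go to q_0, push CZ → (q_0, 100, CZ)
  read 1, top C: go to q_4, push D → (q_4, 00, DZ)
  read 0, top D: go to q_1, push ED → (q_1, 0, EDZ)
  read 0, top E: go to q_0, push ε → (q_0, ε, DZ)
All input consumed in state q_0 with stack DZ.

DZ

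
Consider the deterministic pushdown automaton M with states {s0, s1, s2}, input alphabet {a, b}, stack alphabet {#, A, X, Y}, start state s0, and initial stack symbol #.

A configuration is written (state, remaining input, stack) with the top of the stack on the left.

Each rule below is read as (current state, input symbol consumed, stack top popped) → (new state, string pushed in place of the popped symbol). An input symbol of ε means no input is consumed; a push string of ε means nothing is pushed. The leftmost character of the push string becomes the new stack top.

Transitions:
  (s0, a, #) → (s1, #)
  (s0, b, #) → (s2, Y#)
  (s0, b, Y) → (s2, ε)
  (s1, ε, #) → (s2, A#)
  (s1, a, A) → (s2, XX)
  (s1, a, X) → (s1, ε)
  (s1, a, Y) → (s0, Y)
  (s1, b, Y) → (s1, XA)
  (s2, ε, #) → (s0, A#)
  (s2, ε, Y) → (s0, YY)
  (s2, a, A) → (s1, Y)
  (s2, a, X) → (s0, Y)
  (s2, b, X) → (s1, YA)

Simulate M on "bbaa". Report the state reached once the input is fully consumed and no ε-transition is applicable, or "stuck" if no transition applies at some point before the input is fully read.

stuck

(s0, bbaa, #) ⊢ (s2, baa, Y#) ⊢ (s0, baa, YY#) ⊢ (s2, aa, Y#) ⊢ (s0, aa, YY#)
No transition for (s0, a, top Y); M blocks with input aa remaining.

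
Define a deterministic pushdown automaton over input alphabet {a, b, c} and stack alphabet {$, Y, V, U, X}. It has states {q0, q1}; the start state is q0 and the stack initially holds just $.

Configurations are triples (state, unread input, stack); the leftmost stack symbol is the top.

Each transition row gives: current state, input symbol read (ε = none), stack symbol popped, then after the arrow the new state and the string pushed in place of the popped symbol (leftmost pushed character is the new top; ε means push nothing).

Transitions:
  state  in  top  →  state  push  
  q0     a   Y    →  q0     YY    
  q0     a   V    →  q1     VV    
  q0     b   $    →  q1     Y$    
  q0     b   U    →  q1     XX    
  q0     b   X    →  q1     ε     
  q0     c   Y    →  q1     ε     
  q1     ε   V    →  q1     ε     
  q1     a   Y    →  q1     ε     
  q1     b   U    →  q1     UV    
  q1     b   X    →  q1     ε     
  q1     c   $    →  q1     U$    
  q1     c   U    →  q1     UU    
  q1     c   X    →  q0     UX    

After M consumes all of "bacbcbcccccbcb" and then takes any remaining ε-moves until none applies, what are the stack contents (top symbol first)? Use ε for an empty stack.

(q0, bacbcbcccccbcb, $) ⊢ (q1, acbcbcccccbcb, Y$) ⊢ (q1, cbcbcccccbcb, $) ⊢ (q1, bcbcccccbcb, U$) ⊢ (q1, cbcccccbcb, UV$) ⊢ (q1, bcccccbcb, UUV$) ⊢ (q1, cccccbcb, UVUV$) ⊢ (q1, ccccbcb, UUVUV$) ⊢ (q1, cccbcb, UUUVUV$) ⊢ (q1, ccbcb, UUUUVUV$) ⊢ (q1, cbcb, UUUUUVUV$) ⊢ (q1, bcb, UUUUUUVUV$) ⊢ (q1, cb, UVUUUUUVUV$) ⊢ (q1, b, UUVUUUUUVUV$) ⊢ (q1, ε, UVUVUUUUUVUV$)
All input consumed in state q1 with stack UVUVUUUUUVUV$.

UVUVUUUUUVUV$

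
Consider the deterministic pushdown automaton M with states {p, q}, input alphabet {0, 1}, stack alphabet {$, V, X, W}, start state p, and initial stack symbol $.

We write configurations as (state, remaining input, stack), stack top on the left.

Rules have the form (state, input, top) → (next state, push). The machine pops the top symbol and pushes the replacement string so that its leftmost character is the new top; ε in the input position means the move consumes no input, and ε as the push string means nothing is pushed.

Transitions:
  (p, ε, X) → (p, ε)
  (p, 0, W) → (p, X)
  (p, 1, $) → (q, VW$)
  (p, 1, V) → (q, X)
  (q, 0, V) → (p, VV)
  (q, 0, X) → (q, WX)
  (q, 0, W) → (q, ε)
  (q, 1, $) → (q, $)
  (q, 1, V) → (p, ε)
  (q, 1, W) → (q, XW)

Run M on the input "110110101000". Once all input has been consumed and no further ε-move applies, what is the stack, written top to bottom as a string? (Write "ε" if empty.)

WXVW$

(p, 110110101000, $)
  read 1, top $: go to q, push VW$ → (q, 10110101000, VW$)
  read 1, top V: go to p, push ε → (p, 0110101000, W$)
  read 0, top W: go to p, push X → (p, 110101000, X$)
  ε-move, top X: go to p, push ε → (p, 110101000, $)
  read 1, top $: go to q, push VW$ → (q, 10101000, VW$)
  read 1, top V: go to p, push ε → (p, 0101000, W$)
  read 0, top W: go to p, push X → (p, 101000, X$)
  ε-move, top X: go to p, push ε → (p, 101000, $)
  read 1, top $: go to q, push VW$ → (q, 01000, VW$)
  read 0, top V: go to p, push VV → (p, 1000, VVW$)
  read 1, top V: go to q, push X → (q, 000, XVW$)
  read 0, top X: go to q, push WX → (q, 00, WXVW$)
  read 0, top W: go to q, push ε → (q, 0, XVW$)
  read 0, top X: go to q, push WX → (q, ε, WXVW$)
All input consumed in state q with stack WXVW$.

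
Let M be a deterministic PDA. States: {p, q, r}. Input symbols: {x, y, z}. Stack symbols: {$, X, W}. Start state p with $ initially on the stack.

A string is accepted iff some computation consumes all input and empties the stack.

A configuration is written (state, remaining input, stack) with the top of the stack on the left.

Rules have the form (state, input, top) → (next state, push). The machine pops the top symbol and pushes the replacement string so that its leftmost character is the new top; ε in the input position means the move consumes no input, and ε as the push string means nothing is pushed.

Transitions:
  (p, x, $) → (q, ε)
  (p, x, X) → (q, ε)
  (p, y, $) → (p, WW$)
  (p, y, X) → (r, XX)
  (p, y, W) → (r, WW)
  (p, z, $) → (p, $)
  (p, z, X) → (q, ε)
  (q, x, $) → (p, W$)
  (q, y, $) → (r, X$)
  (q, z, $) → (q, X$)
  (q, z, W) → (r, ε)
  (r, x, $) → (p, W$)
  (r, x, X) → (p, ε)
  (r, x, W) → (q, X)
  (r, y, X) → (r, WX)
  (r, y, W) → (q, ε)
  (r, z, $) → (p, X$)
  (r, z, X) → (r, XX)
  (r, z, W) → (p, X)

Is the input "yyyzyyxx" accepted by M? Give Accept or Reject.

(p, yyyzyyxx, $) ⊢ (p, yyzyyxx, WW$) ⊢ (r, yzyyxx, WWW$) ⊢ (q, zyyxx, WW$) ⊢ (r, yyxx, W$) ⊢ (q, yxx, $) ⊢ (r, xx, X$) ⊢ (p, x, $) ⊢ (q, ε, ε)
All input consumed and the stack is empty.

Accept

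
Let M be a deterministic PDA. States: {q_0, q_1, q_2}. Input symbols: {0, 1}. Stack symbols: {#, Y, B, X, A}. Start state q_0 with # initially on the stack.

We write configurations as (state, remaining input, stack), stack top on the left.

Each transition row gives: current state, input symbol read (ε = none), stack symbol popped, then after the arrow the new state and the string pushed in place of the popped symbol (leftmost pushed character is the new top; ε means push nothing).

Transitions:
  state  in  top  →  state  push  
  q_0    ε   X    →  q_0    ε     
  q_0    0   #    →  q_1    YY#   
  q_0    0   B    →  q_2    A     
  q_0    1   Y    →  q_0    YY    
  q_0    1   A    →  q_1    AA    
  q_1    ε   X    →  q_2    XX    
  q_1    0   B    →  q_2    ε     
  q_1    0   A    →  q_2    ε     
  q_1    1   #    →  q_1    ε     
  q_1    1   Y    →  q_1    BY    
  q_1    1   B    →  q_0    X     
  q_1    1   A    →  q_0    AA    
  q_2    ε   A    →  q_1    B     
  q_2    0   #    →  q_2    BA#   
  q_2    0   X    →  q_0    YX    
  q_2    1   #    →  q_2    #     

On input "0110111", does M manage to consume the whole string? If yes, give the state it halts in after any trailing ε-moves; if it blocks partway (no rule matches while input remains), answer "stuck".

stuck

(q_0, 0110111, #)
  read 0, top #: go to q_1, push YY# → (q_1, 110111, YY#)
  read 1, top Y: go to q_1, push BY → (q_1, 10111, BYY#)
  read 1, top B: go to q_0, push X → (q_0, 0111, XYY#)
  ε-move, top X: go to q_0, push ε → (q_0, 0111, YY#)
No transition for (q_0, 0, top Y); M blocks with input 0111 remaining.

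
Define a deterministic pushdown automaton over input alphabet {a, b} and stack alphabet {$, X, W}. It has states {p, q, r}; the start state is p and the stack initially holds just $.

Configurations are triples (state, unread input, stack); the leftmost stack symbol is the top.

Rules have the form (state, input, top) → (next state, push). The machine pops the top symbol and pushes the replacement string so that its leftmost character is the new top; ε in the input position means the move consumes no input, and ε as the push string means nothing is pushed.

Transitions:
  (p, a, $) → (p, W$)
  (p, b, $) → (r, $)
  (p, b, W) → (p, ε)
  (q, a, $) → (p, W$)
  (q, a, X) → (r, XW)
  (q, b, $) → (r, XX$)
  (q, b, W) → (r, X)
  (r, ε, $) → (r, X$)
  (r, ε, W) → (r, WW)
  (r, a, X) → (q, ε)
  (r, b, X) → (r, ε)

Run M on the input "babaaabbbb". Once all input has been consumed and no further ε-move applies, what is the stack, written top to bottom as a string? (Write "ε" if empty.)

X$

(p, babaaabbbb, $) ⊢ (r, abaaabbbb, $) ⊢ (r, abaaabbbb, X$) ⊢ (q, baaabbbb, $) ⊢ (r, aaabbbb, XX$) ⊢ (q, aabbbb, X$) ⊢ (r, abbbb, XW$) ⊢ (q, bbbb, W$) ⊢ (r, bbb, X$) ⊢ (r, bb, $) ⊢ (r, bb, X$) ⊢ (r, b, $) ⊢ (r, b, X$) ⊢ (r, ε, $) ⊢ (r, ε, X$)
All input consumed in state r with stack X$.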